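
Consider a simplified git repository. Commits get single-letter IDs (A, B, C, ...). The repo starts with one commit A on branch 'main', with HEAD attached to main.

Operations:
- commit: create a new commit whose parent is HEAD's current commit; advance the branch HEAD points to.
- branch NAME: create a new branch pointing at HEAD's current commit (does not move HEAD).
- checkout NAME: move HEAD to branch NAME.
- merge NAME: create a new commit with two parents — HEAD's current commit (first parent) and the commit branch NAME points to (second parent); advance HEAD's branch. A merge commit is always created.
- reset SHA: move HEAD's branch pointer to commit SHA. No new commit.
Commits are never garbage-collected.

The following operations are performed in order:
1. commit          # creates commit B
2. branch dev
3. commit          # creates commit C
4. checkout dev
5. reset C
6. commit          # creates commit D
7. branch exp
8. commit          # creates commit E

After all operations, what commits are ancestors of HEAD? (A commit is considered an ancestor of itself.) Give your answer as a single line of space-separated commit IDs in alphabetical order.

After op 1 (commit): HEAD=main@B [main=B]
After op 2 (branch): HEAD=main@B [dev=B main=B]
After op 3 (commit): HEAD=main@C [dev=B main=C]
After op 4 (checkout): HEAD=dev@B [dev=B main=C]
After op 5 (reset): HEAD=dev@C [dev=C main=C]
After op 6 (commit): HEAD=dev@D [dev=D main=C]
After op 7 (branch): HEAD=dev@D [dev=D exp=D main=C]
After op 8 (commit): HEAD=dev@E [dev=E exp=D main=C]

Answer: A B C D E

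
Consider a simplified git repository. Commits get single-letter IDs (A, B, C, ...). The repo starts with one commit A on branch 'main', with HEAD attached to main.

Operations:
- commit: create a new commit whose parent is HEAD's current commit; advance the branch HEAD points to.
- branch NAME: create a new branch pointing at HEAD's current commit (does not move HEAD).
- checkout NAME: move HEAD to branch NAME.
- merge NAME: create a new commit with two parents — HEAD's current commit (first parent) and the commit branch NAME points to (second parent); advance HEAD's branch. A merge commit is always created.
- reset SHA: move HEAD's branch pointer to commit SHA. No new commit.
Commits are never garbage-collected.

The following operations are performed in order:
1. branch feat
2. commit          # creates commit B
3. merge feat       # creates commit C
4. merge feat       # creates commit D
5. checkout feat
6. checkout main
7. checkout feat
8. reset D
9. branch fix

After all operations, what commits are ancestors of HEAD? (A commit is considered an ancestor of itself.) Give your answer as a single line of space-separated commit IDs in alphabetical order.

Answer: A B C D

Derivation:
After op 1 (branch): HEAD=main@A [feat=A main=A]
After op 2 (commit): HEAD=main@B [feat=A main=B]
After op 3 (merge): HEAD=main@C [feat=A main=C]
After op 4 (merge): HEAD=main@D [feat=A main=D]
After op 5 (checkout): HEAD=feat@A [feat=A main=D]
After op 6 (checkout): HEAD=main@D [feat=A main=D]
After op 7 (checkout): HEAD=feat@A [feat=A main=D]
After op 8 (reset): HEAD=feat@D [feat=D main=D]
After op 9 (branch): HEAD=feat@D [feat=D fix=D main=D]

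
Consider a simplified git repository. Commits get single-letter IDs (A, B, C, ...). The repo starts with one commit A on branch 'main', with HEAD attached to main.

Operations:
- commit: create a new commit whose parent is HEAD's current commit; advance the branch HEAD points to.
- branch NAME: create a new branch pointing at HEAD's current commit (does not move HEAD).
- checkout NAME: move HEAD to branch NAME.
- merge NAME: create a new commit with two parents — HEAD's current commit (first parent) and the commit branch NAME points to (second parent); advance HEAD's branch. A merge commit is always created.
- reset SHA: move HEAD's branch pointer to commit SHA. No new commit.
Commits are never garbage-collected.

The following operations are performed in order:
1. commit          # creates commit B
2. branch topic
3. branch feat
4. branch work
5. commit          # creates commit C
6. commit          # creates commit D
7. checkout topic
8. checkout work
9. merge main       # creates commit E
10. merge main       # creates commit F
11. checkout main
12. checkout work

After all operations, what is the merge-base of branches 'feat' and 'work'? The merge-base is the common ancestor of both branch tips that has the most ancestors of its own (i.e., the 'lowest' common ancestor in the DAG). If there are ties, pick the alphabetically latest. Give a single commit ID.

Answer: B

Derivation:
After op 1 (commit): HEAD=main@B [main=B]
After op 2 (branch): HEAD=main@B [main=B topic=B]
After op 3 (branch): HEAD=main@B [feat=B main=B topic=B]
After op 4 (branch): HEAD=main@B [feat=B main=B topic=B work=B]
After op 5 (commit): HEAD=main@C [feat=B main=C topic=B work=B]
After op 6 (commit): HEAD=main@D [feat=B main=D topic=B work=B]
After op 7 (checkout): HEAD=topic@B [feat=B main=D topic=B work=B]
After op 8 (checkout): HEAD=work@B [feat=B main=D topic=B work=B]
After op 9 (merge): HEAD=work@E [feat=B main=D topic=B work=E]
After op 10 (merge): HEAD=work@F [feat=B main=D topic=B work=F]
After op 11 (checkout): HEAD=main@D [feat=B main=D topic=B work=F]
After op 12 (checkout): HEAD=work@F [feat=B main=D topic=B work=F]
ancestors(feat=B): ['A', 'B']
ancestors(work=F): ['A', 'B', 'C', 'D', 'E', 'F']
common: ['A', 'B']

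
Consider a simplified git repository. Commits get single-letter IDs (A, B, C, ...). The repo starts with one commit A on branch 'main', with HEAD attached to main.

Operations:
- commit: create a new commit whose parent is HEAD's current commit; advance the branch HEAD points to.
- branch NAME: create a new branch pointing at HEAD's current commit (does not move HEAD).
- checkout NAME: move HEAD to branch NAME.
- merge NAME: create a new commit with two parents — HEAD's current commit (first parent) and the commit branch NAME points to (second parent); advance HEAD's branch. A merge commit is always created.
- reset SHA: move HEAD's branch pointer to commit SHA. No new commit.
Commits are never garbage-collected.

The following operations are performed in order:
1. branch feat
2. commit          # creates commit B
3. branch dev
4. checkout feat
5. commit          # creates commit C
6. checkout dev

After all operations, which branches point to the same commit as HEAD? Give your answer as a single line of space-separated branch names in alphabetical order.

Answer: dev main

Derivation:
After op 1 (branch): HEAD=main@A [feat=A main=A]
After op 2 (commit): HEAD=main@B [feat=A main=B]
After op 3 (branch): HEAD=main@B [dev=B feat=A main=B]
After op 4 (checkout): HEAD=feat@A [dev=B feat=A main=B]
After op 5 (commit): HEAD=feat@C [dev=B feat=C main=B]
After op 6 (checkout): HEAD=dev@B [dev=B feat=C main=B]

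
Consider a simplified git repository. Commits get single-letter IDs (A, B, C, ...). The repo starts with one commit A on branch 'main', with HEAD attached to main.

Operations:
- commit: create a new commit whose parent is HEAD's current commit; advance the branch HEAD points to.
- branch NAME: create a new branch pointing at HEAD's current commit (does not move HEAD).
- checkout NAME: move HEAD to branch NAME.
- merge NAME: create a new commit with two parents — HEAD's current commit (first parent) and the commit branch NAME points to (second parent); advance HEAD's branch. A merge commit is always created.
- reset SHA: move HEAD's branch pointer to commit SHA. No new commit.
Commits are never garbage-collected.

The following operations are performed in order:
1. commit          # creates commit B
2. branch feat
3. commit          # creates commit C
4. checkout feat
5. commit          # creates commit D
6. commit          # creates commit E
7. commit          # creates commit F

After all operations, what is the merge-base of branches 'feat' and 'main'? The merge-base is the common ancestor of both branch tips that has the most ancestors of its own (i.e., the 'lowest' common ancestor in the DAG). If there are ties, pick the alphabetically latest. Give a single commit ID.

Answer: B

Derivation:
After op 1 (commit): HEAD=main@B [main=B]
After op 2 (branch): HEAD=main@B [feat=B main=B]
After op 3 (commit): HEAD=main@C [feat=B main=C]
After op 4 (checkout): HEAD=feat@B [feat=B main=C]
After op 5 (commit): HEAD=feat@D [feat=D main=C]
After op 6 (commit): HEAD=feat@E [feat=E main=C]
After op 7 (commit): HEAD=feat@F [feat=F main=C]
ancestors(feat=F): ['A', 'B', 'D', 'E', 'F']
ancestors(main=C): ['A', 'B', 'C']
common: ['A', 'B']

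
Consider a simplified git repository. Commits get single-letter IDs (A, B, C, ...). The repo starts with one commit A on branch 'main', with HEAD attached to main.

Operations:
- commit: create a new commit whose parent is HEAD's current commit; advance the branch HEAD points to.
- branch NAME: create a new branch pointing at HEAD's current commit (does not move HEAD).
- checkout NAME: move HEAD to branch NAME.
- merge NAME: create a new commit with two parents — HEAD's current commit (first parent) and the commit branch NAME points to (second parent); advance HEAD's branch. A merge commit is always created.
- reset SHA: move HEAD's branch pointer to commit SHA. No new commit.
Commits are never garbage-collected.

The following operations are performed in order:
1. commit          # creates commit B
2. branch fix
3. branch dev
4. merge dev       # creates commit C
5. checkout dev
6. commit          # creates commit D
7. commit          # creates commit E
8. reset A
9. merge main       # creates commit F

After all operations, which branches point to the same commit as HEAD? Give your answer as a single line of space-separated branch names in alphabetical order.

Answer: dev

Derivation:
After op 1 (commit): HEAD=main@B [main=B]
After op 2 (branch): HEAD=main@B [fix=B main=B]
After op 3 (branch): HEAD=main@B [dev=B fix=B main=B]
After op 4 (merge): HEAD=main@C [dev=B fix=B main=C]
After op 5 (checkout): HEAD=dev@B [dev=B fix=B main=C]
After op 6 (commit): HEAD=dev@D [dev=D fix=B main=C]
After op 7 (commit): HEAD=dev@E [dev=E fix=B main=C]
After op 8 (reset): HEAD=dev@A [dev=A fix=B main=C]
After op 9 (merge): HEAD=dev@F [dev=F fix=B main=C]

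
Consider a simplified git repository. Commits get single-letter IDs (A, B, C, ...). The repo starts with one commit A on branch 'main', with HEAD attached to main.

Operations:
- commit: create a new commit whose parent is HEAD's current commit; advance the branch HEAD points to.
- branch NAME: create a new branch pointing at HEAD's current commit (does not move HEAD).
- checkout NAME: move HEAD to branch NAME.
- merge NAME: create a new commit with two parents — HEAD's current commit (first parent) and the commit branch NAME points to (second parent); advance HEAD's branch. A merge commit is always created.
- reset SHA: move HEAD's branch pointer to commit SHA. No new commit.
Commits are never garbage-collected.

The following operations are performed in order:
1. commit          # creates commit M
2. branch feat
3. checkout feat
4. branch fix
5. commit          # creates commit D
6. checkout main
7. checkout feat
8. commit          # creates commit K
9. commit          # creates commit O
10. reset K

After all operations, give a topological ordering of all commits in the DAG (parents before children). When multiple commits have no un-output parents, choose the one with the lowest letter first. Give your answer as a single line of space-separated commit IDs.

After op 1 (commit): HEAD=main@M [main=M]
After op 2 (branch): HEAD=main@M [feat=M main=M]
After op 3 (checkout): HEAD=feat@M [feat=M main=M]
After op 4 (branch): HEAD=feat@M [feat=M fix=M main=M]
After op 5 (commit): HEAD=feat@D [feat=D fix=M main=M]
After op 6 (checkout): HEAD=main@M [feat=D fix=M main=M]
After op 7 (checkout): HEAD=feat@D [feat=D fix=M main=M]
After op 8 (commit): HEAD=feat@K [feat=K fix=M main=M]
After op 9 (commit): HEAD=feat@O [feat=O fix=M main=M]
After op 10 (reset): HEAD=feat@K [feat=K fix=M main=M]
commit A: parents=[]
commit D: parents=['M']
commit K: parents=['D']
commit M: parents=['A']
commit O: parents=['K']

Answer: A M D K O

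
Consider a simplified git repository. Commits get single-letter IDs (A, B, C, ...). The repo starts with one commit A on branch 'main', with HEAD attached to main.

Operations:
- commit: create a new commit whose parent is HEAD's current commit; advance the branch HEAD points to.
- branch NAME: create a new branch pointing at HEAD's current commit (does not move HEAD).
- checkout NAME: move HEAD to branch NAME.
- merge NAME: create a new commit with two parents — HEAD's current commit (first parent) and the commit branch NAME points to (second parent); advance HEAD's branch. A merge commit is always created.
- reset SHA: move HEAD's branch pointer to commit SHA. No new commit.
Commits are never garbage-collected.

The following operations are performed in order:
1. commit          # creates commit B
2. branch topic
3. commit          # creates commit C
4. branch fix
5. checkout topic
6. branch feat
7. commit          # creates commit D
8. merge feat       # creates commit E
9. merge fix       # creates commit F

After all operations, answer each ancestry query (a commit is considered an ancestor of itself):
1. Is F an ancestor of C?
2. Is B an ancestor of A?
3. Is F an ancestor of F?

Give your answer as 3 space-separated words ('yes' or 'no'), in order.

After op 1 (commit): HEAD=main@B [main=B]
After op 2 (branch): HEAD=main@B [main=B topic=B]
After op 3 (commit): HEAD=main@C [main=C topic=B]
After op 4 (branch): HEAD=main@C [fix=C main=C topic=B]
After op 5 (checkout): HEAD=topic@B [fix=C main=C topic=B]
After op 6 (branch): HEAD=topic@B [feat=B fix=C main=C topic=B]
After op 7 (commit): HEAD=topic@D [feat=B fix=C main=C topic=D]
After op 8 (merge): HEAD=topic@E [feat=B fix=C main=C topic=E]
After op 9 (merge): HEAD=topic@F [feat=B fix=C main=C topic=F]
ancestors(C) = {A,B,C}; F in? no
ancestors(A) = {A}; B in? no
ancestors(F) = {A,B,C,D,E,F}; F in? yes

Answer: no no yes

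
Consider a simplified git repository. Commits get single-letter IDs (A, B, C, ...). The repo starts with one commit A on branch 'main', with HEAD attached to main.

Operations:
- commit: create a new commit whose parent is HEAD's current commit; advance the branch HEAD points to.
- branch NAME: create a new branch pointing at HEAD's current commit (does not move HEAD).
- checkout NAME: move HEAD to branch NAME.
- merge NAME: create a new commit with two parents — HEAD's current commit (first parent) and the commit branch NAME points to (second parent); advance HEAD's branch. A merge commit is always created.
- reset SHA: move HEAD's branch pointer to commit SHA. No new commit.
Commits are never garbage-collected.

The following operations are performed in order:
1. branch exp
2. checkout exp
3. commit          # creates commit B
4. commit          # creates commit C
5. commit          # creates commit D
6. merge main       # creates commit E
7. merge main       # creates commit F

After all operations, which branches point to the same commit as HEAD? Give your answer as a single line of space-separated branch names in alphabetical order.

After op 1 (branch): HEAD=main@A [exp=A main=A]
After op 2 (checkout): HEAD=exp@A [exp=A main=A]
After op 3 (commit): HEAD=exp@B [exp=B main=A]
After op 4 (commit): HEAD=exp@C [exp=C main=A]
After op 5 (commit): HEAD=exp@D [exp=D main=A]
After op 6 (merge): HEAD=exp@E [exp=E main=A]
After op 7 (merge): HEAD=exp@F [exp=F main=A]

Answer: exp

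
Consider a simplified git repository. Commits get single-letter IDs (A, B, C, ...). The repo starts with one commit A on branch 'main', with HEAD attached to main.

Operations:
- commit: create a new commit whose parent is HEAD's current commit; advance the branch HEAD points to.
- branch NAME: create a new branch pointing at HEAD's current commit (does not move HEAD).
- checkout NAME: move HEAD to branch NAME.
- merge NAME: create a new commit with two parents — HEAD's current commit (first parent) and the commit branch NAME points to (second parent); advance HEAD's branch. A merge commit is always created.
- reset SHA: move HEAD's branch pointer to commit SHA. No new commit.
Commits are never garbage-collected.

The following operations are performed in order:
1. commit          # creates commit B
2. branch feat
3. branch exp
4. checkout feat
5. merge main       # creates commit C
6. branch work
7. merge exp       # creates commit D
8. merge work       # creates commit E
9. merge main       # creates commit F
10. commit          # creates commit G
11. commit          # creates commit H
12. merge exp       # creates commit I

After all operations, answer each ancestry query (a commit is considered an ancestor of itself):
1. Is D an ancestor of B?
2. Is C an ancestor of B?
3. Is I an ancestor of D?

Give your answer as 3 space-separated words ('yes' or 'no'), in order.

After op 1 (commit): HEAD=main@B [main=B]
After op 2 (branch): HEAD=main@B [feat=B main=B]
After op 3 (branch): HEAD=main@B [exp=B feat=B main=B]
After op 4 (checkout): HEAD=feat@B [exp=B feat=B main=B]
After op 5 (merge): HEAD=feat@C [exp=B feat=C main=B]
After op 6 (branch): HEAD=feat@C [exp=B feat=C main=B work=C]
After op 7 (merge): HEAD=feat@D [exp=B feat=D main=B work=C]
After op 8 (merge): HEAD=feat@E [exp=B feat=E main=B work=C]
After op 9 (merge): HEAD=feat@F [exp=B feat=F main=B work=C]
After op 10 (commit): HEAD=feat@G [exp=B feat=G main=B work=C]
After op 11 (commit): HEAD=feat@H [exp=B feat=H main=B work=C]
After op 12 (merge): HEAD=feat@I [exp=B feat=I main=B work=C]
ancestors(B) = {A,B}; D in? no
ancestors(B) = {A,B}; C in? no
ancestors(D) = {A,B,C,D}; I in? no

Answer: no no no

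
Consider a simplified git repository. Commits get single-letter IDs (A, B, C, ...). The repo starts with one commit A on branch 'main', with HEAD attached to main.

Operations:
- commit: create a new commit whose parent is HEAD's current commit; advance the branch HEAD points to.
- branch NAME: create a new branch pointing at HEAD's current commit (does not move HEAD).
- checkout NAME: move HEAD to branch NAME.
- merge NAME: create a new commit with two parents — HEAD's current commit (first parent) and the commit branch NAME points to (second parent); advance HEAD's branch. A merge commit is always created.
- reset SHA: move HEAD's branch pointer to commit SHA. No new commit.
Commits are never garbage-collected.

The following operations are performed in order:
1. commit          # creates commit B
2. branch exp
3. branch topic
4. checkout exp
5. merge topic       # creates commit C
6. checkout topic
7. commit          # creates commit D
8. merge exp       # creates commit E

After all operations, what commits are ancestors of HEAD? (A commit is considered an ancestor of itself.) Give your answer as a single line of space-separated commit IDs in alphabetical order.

Answer: A B C D E

Derivation:
After op 1 (commit): HEAD=main@B [main=B]
After op 2 (branch): HEAD=main@B [exp=B main=B]
After op 3 (branch): HEAD=main@B [exp=B main=B topic=B]
After op 4 (checkout): HEAD=exp@B [exp=B main=B topic=B]
After op 5 (merge): HEAD=exp@C [exp=C main=B topic=B]
After op 6 (checkout): HEAD=topic@B [exp=C main=B topic=B]
After op 7 (commit): HEAD=topic@D [exp=C main=B topic=D]
After op 8 (merge): HEAD=topic@E [exp=C main=B topic=E]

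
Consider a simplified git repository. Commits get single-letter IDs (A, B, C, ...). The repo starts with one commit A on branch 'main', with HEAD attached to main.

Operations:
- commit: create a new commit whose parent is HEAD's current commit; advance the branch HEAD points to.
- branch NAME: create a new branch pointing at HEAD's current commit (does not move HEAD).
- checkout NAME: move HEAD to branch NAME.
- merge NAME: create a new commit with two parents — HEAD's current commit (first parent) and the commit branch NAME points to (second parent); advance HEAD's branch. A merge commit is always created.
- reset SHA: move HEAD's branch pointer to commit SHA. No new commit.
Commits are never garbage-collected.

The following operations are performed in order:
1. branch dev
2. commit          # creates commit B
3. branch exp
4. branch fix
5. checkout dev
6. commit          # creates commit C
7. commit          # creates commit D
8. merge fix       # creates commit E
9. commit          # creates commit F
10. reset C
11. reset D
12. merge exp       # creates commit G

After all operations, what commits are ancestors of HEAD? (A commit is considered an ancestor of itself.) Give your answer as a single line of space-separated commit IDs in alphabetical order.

After op 1 (branch): HEAD=main@A [dev=A main=A]
After op 2 (commit): HEAD=main@B [dev=A main=B]
After op 3 (branch): HEAD=main@B [dev=A exp=B main=B]
After op 4 (branch): HEAD=main@B [dev=A exp=B fix=B main=B]
After op 5 (checkout): HEAD=dev@A [dev=A exp=B fix=B main=B]
After op 6 (commit): HEAD=dev@C [dev=C exp=B fix=B main=B]
After op 7 (commit): HEAD=dev@D [dev=D exp=B fix=B main=B]
After op 8 (merge): HEAD=dev@E [dev=E exp=B fix=B main=B]
After op 9 (commit): HEAD=dev@F [dev=F exp=B fix=B main=B]
After op 10 (reset): HEAD=dev@C [dev=C exp=B fix=B main=B]
After op 11 (reset): HEAD=dev@D [dev=D exp=B fix=B main=B]
After op 12 (merge): HEAD=dev@G [dev=G exp=B fix=B main=B]

Answer: A B C D G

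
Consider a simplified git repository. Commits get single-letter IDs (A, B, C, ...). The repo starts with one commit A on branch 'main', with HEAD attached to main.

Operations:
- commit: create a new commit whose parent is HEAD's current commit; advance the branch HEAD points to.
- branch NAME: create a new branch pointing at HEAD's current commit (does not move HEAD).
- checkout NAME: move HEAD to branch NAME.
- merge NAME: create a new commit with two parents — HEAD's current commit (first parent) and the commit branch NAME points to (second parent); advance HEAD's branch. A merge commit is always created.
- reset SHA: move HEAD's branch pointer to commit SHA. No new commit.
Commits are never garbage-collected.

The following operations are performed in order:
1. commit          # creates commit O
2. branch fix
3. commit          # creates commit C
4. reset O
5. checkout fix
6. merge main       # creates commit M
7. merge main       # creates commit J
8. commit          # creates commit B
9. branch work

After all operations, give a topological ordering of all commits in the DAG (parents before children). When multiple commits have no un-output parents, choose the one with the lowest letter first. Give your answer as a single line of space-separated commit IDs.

Answer: A O C M J B

Derivation:
After op 1 (commit): HEAD=main@O [main=O]
After op 2 (branch): HEAD=main@O [fix=O main=O]
After op 3 (commit): HEAD=main@C [fix=O main=C]
After op 4 (reset): HEAD=main@O [fix=O main=O]
After op 5 (checkout): HEAD=fix@O [fix=O main=O]
After op 6 (merge): HEAD=fix@M [fix=M main=O]
After op 7 (merge): HEAD=fix@J [fix=J main=O]
After op 8 (commit): HEAD=fix@B [fix=B main=O]
After op 9 (branch): HEAD=fix@B [fix=B main=O work=B]
commit A: parents=[]
commit B: parents=['J']
commit C: parents=['O']
commit J: parents=['M', 'O']
commit M: parents=['O', 'O']
commit O: parents=['A']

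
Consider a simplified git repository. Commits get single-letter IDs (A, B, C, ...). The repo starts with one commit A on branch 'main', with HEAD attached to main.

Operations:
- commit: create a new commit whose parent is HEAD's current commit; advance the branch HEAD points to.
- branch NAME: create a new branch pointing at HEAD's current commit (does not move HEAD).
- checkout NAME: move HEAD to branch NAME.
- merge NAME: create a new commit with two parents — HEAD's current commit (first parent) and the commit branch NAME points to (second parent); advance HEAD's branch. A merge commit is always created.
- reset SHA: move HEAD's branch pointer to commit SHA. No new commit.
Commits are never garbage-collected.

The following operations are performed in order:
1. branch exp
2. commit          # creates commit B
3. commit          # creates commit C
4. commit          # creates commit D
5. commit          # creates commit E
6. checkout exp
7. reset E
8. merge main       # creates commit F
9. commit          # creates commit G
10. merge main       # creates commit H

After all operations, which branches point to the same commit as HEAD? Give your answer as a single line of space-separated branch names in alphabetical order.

After op 1 (branch): HEAD=main@A [exp=A main=A]
After op 2 (commit): HEAD=main@B [exp=A main=B]
After op 3 (commit): HEAD=main@C [exp=A main=C]
After op 4 (commit): HEAD=main@D [exp=A main=D]
After op 5 (commit): HEAD=main@E [exp=A main=E]
After op 6 (checkout): HEAD=exp@A [exp=A main=E]
After op 7 (reset): HEAD=exp@E [exp=E main=E]
After op 8 (merge): HEAD=exp@F [exp=F main=E]
After op 9 (commit): HEAD=exp@G [exp=G main=E]
After op 10 (merge): HEAD=exp@H [exp=H main=E]

Answer: exp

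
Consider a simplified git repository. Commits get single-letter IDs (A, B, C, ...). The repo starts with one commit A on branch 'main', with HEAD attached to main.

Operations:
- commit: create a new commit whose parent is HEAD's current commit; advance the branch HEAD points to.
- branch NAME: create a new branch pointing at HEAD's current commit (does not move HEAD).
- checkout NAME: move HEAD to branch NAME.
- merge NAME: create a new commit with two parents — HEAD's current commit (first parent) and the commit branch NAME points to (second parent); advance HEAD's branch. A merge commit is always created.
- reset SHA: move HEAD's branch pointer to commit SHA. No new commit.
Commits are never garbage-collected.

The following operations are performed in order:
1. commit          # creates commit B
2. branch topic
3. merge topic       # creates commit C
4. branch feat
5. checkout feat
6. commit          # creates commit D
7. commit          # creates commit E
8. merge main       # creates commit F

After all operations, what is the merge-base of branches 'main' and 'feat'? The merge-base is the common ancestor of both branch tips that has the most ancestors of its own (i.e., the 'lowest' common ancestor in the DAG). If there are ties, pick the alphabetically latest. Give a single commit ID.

Answer: C

Derivation:
After op 1 (commit): HEAD=main@B [main=B]
After op 2 (branch): HEAD=main@B [main=B topic=B]
After op 3 (merge): HEAD=main@C [main=C topic=B]
After op 4 (branch): HEAD=main@C [feat=C main=C topic=B]
After op 5 (checkout): HEAD=feat@C [feat=C main=C topic=B]
After op 6 (commit): HEAD=feat@D [feat=D main=C topic=B]
After op 7 (commit): HEAD=feat@E [feat=E main=C topic=B]
After op 8 (merge): HEAD=feat@F [feat=F main=C topic=B]
ancestors(main=C): ['A', 'B', 'C']
ancestors(feat=F): ['A', 'B', 'C', 'D', 'E', 'F']
common: ['A', 'B', 'C']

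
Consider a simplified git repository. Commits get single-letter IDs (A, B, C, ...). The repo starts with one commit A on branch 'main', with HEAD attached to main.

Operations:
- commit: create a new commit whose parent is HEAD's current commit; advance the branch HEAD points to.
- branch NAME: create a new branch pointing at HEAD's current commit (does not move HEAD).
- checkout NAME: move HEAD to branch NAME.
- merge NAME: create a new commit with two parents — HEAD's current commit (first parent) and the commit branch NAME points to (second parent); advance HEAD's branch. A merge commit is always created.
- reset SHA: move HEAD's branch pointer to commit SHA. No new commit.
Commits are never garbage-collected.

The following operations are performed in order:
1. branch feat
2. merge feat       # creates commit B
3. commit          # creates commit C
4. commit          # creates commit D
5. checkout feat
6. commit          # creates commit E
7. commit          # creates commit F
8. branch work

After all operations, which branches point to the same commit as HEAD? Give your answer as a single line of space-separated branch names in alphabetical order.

After op 1 (branch): HEAD=main@A [feat=A main=A]
After op 2 (merge): HEAD=main@B [feat=A main=B]
After op 3 (commit): HEAD=main@C [feat=A main=C]
After op 4 (commit): HEAD=main@D [feat=A main=D]
After op 5 (checkout): HEAD=feat@A [feat=A main=D]
After op 6 (commit): HEAD=feat@E [feat=E main=D]
After op 7 (commit): HEAD=feat@F [feat=F main=D]
After op 8 (branch): HEAD=feat@F [feat=F main=D work=F]

Answer: feat work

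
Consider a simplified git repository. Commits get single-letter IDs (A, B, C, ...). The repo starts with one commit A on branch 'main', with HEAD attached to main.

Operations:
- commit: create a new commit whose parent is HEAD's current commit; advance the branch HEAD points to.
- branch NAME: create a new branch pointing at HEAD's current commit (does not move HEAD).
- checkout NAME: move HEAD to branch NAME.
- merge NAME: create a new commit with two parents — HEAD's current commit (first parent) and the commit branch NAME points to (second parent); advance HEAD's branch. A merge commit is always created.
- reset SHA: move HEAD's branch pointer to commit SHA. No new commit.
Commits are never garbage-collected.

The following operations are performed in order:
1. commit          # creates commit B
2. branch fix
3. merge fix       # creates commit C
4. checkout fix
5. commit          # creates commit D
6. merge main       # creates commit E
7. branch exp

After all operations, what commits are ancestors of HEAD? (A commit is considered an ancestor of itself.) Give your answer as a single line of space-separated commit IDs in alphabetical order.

After op 1 (commit): HEAD=main@B [main=B]
After op 2 (branch): HEAD=main@B [fix=B main=B]
After op 3 (merge): HEAD=main@C [fix=B main=C]
After op 4 (checkout): HEAD=fix@B [fix=B main=C]
After op 5 (commit): HEAD=fix@D [fix=D main=C]
After op 6 (merge): HEAD=fix@E [fix=E main=C]
After op 7 (branch): HEAD=fix@E [exp=E fix=E main=C]

Answer: A B C D E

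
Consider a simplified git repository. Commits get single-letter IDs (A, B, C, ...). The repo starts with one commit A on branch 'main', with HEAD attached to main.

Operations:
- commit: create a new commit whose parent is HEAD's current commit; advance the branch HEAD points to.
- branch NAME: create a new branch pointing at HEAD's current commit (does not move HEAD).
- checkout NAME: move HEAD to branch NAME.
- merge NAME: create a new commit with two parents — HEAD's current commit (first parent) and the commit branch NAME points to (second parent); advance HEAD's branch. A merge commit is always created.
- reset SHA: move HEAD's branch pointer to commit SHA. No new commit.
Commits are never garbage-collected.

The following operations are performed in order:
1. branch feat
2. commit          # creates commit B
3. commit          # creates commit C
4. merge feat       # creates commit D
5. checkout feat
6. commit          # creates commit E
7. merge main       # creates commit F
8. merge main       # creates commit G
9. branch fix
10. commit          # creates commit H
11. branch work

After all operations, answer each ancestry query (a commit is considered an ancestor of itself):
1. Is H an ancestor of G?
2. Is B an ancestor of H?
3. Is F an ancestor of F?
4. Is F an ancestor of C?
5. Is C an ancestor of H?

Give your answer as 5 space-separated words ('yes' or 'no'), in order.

After op 1 (branch): HEAD=main@A [feat=A main=A]
After op 2 (commit): HEAD=main@B [feat=A main=B]
After op 3 (commit): HEAD=main@C [feat=A main=C]
After op 4 (merge): HEAD=main@D [feat=A main=D]
After op 5 (checkout): HEAD=feat@A [feat=A main=D]
After op 6 (commit): HEAD=feat@E [feat=E main=D]
After op 7 (merge): HEAD=feat@F [feat=F main=D]
After op 8 (merge): HEAD=feat@G [feat=G main=D]
After op 9 (branch): HEAD=feat@G [feat=G fix=G main=D]
After op 10 (commit): HEAD=feat@H [feat=H fix=G main=D]
After op 11 (branch): HEAD=feat@H [feat=H fix=G main=D work=H]
ancestors(G) = {A,B,C,D,E,F,G}; H in? no
ancestors(H) = {A,B,C,D,E,F,G,H}; B in? yes
ancestors(F) = {A,B,C,D,E,F}; F in? yes
ancestors(C) = {A,B,C}; F in? no
ancestors(H) = {A,B,C,D,E,F,G,H}; C in? yes

Answer: no yes yes no yes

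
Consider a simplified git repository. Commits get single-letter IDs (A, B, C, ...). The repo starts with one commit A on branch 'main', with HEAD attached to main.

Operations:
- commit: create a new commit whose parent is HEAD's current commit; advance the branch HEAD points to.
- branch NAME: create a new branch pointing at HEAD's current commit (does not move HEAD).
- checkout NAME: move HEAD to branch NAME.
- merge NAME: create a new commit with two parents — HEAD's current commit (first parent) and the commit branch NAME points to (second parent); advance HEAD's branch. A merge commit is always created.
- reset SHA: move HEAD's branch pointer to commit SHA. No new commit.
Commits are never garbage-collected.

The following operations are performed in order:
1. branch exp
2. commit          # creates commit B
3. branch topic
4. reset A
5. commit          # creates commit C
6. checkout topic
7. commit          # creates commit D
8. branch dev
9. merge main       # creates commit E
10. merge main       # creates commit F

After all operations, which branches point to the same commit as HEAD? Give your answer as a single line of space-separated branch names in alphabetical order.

Answer: topic

Derivation:
After op 1 (branch): HEAD=main@A [exp=A main=A]
After op 2 (commit): HEAD=main@B [exp=A main=B]
After op 3 (branch): HEAD=main@B [exp=A main=B topic=B]
After op 4 (reset): HEAD=main@A [exp=A main=A topic=B]
After op 5 (commit): HEAD=main@C [exp=A main=C topic=B]
After op 6 (checkout): HEAD=topic@B [exp=A main=C topic=B]
After op 7 (commit): HEAD=topic@D [exp=A main=C topic=D]
After op 8 (branch): HEAD=topic@D [dev=D exp=A main=C topic=D]
After op 9 (merge): HEAD=topic@E [dev=D exp=A main=C topic=E]
After op 10 (merge): HEAD=topic@F [dev=D exp=A main=C topic=F]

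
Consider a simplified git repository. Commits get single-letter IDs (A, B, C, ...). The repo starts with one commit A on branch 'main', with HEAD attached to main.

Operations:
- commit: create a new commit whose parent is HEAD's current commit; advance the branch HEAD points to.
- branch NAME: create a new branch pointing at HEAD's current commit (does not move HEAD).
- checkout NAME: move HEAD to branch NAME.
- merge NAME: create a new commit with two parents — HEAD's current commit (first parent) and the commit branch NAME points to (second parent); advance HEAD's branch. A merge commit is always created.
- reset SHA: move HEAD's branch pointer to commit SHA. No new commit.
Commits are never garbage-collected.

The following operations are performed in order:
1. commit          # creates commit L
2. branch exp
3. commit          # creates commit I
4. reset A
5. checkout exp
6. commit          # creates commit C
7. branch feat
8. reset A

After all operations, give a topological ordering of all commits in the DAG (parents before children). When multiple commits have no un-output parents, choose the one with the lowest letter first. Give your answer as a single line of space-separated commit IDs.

After op 1 (commit): HEAD=main@L [main=L]
After op 2 (branch): HEAD=main@L [exp=L main=L]
After op 3 (commit): HEAD=main@I [exp=L main=I]
After op 4 (reset): HEAD=main@A [exp=L main=A]
After op 5 (checkout): HEAD=exp@L [exp=L main=A]
After op 6 (commit): HEAD=exp@C [exp=C main=A]
After op 7 (branch): HEAD=exp@C [exp=C feat=C main=A]
After op 8 (reset): HEAD=exp@A [exp=A feat=C main=A]
commit A: parents=[]
commit C: parents=['L']
commit I: parents=['L']
commit L: parents=['A']

Answer: A L C I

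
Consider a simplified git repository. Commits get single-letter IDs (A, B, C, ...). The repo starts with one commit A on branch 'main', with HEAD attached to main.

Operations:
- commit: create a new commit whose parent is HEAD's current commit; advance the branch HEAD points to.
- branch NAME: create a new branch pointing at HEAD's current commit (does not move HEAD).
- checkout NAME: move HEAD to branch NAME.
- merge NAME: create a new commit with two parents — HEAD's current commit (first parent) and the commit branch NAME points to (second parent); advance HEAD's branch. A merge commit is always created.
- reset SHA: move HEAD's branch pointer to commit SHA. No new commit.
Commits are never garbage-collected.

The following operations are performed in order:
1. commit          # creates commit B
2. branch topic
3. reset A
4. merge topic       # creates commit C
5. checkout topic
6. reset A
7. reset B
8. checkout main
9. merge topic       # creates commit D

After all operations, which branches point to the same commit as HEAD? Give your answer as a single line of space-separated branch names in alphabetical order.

After op 1 (commit): HEAD=main@B [main=B]
After op 2 (branch): HEAD=main@B [main=B topic=B]
After op 3 (reset): HEAD=main@A [main=A topic=B]
After op 4 (merge): HEAD=main@C [main=C topic=B]
After op 5 (checkout): HEAD=topic@B [main=C topic=B]
After op 6 (reset): HEAD=topic@A [main=C topic=A]
After op 7 (reset): HEAD=topic@B [main=C topic=B]
After op 8 (checkout): HEAD=main@C [main=C topic=B]
After op 9 (merge): HEAD=main@D [main=D topic=B]

Answer: main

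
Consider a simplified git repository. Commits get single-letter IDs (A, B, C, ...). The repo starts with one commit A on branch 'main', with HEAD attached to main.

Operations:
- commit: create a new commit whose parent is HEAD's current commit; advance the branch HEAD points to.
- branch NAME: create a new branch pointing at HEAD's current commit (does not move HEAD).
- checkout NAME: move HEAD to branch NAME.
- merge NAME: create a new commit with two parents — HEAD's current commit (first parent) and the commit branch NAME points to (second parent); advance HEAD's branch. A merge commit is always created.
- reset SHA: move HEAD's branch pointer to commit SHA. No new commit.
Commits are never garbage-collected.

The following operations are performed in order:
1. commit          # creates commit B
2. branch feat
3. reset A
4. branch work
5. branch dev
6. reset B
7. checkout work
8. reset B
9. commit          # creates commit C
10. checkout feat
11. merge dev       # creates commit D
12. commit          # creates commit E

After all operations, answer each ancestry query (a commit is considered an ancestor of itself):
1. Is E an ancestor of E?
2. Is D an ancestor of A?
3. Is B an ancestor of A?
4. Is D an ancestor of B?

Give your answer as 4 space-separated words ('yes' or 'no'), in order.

After op 1 (commit): HEAD=main@B [main=B]
After op 2 (branch): HEAD=main@B [feat=B main=B]
After op 3 (reset): HEAD=main@A [feat=B main=A]
After op 4 (branch): HEAD=main@A [feat=B main=A work=A]
After op 5 (branch): HEAD=main@A [dev=A feat=B main=A work=A]
After op 6 (reset): HEAD=main@B [dev=A feat=B main=B work=A]
After op 7 (checkout): HEAD=work@A [dev=A feat=B main=B work=A]
After op 8 (reset): HEAD=work@B [dev=A feat=B main=B work=B]
After op 9 (commit): HEAD=work@C [dev=A feat=B main=B work=C]
After op 10 (checkout): HEAD=feat@B [dev=A feat=B main=B work=C]
After op 11 (merge): HEAD=feat@D [dev=A feat=D main=B work=C]
After op 12 (commit): HEAD=feat@E [dev=A feat=E main=B work=C]
ancestors(E) = {A,B,D,E}; E in? yes
ancestors(A) = {A}; D in? no
ancestors(A) = {A}; B in? no
ancestors(B) = {A,B}; D in? no

Answer: yes no no no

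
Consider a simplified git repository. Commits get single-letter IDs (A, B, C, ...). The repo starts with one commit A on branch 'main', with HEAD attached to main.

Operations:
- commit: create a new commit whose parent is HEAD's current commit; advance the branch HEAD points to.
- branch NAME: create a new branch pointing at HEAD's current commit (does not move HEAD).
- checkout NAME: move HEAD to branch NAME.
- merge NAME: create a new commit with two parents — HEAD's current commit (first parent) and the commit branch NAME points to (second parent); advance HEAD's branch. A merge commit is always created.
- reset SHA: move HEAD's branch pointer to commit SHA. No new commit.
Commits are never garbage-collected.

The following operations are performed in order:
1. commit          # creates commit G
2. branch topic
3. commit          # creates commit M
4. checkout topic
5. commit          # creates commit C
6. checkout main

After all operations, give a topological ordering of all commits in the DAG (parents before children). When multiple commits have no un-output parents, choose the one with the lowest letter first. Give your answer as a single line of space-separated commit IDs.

Answer: A G C M

Derivation:
After op 1 (commit): HEAD=main@G [main=G]
After op 2 (branch): HEAD=main@G [main=G topic=G]
After op 3 (commit): HEAD=main@M [main=M topic=G]
After op 4 (checkout): HEAD=topic@G [main=M topic=G]
After op 5 (commit): HEAD=topic@C [main=M topic=C]
After op 6 (checkout): HEAD=main@M [main=M topic=C]
commit A: parents=[]
commit C: parents=['G']
commit G: parents=['A']
commit M: parents=['G']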